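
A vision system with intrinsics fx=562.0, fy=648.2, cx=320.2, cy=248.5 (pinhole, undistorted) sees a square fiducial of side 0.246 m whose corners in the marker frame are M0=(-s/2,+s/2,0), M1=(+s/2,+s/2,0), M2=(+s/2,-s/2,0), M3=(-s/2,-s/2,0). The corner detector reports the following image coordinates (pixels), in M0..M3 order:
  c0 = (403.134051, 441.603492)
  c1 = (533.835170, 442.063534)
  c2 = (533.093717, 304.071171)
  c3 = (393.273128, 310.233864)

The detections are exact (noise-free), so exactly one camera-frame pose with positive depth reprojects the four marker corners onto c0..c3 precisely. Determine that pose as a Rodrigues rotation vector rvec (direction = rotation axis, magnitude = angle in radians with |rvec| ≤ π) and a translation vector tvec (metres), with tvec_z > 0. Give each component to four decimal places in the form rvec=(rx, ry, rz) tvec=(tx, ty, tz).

Intrinsics K: fx=562.0, fy=648.2, cx=320.2, cy=248.5
Marker side s = 0.246 m; corners in marker frame (Z=0):
  M0 = (-0.1230, +0.1230, 0)
  M1 = (+0.1230, +0.1230, 0)
  M2 = (+0.1230, -0.1230, 0)
  M3 = (-0.1230, -0.1230, 0)
Detected image corners:
  c0 = (403.134051, 441.603492) px
  c1 = (533.835170, 442.063534) px
  c2 = (533.093717, 304.071171) px
  c3 = (393.273128, 310.233864) px
Planar DLT: solve 8×8 A·h = b for H (H[2,2]=1):
  H  [+458.85997 +153.20365 +464.31264]
  H  [-83.74945 +652.64649 +376.86007]
  H  [-0.19393 +0.28167 +1.00000]
B = K⁻¹H; ‖b₁‖=0.948624, ‖b₂‖=0.948624; λ = 2/(‖b₁‖+‖b₂‖) = 1.054158, sign → tz>0 ⇒ λ=+1.054158
r₁ = λ·B[:,0] = (+0.97717,-0.05783,-0.20443); r₂ = λ·B[:,1] = (+0.11819,+0.94756,+0.29693)
r₃ = r₁×r₂ = (+0.17654,-0.31431,+0.93276); SVD([r₁ r₂ r₃]) → R = UVᵀ:
  R  [+0.97717 +0.11819 +0.17654]
  R  [-0.05783 +0.94756 -0.31431]
  R  [-0.20443 +0.29693 +0.93276]
t = (+0.27032, +0.20875, +1.05416) m
tr R = 2.857489; θ = arccos((tr R − 1)/2) = 0.379784 rad = 21.760°
axis k = ((R−Rᵀ)₃₂, (R−Rᵀ)₁₃, (R−Rᵀ)₂₁) / (2 sinθ) = (+0.824391, +0.513828, -0.237406)
rvec = θ·k = (+0.313090, +0.195144, -0.090163)

rvec=(0.3131, 0.1951, -0.0902) tvec=(0.2703, 0.2088, 1.0542)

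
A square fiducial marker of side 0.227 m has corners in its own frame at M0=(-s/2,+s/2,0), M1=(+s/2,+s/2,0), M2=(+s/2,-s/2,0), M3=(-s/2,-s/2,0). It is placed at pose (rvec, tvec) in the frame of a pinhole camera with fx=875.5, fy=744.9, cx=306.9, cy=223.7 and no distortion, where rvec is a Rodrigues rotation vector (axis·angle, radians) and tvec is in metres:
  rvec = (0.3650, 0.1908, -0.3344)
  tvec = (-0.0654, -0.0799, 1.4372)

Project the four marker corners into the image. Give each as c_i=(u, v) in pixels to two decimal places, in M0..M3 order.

c0=(230.69, 249.69) c1=(355.31, 217.35) c2=(306.79, 108.67) c3=(177.75, 146.80)

Intrinsics K: fx=875.5, fy=744.9, cx=306.9, cy=223.7
Marker side s = 0.227 m; corners in marker frame (Z=0):
  M0 = (-0.1135, +0.1135, 0)
  M1 = (+0.1135, +0.1135, 0)
  M2 = (+0.1135, -0.1135, 0)
  M3 = (-0.1135, -0.1135, 0)
rvec = (0.3650, 0.1908, -0.3344), |rvec| = θ = 0.53052 rad = 30.397°
Rodrigues: sinθ=0.50598, 1−cosθ=0.13746; R = I + sinθ·[k]× + (1−cosθ)·[k]×²:
    [+0.92761 +0.35294 +0.12236]
    [-0.28492 +0.88032 -0.37928]
    [-0.24158 +0.31696 +0.91716]
t = (-0.0654, -0.0799, 1.4372) m
M0: Pc = R·M0+t = (-0.13062, +0.05236, +1.50059); u = 875.5·(-0.13062)/1.50059 + 306.9 = 230.6892, v = 744.9·(+0.05236)/1.50059 + 223.7 = 249.6893
M1: Pc = R·M1+t = (+0.07994, -0.01232, +1.44575); u = 875.5·(+0.07994)/1.44575 + 306.9 = 355.3106, v = 744.9·(-0.01232)/1.44575 + 223.7 = 217.3514
M2: Pc = R·M2+t = (-0.00018, -0.21216, +1.37381); u = 875.5·(-0.00018)/1.37381 + 306.9 = 306.7880, v = 744.9·(-0.21216)/1.37381 + 223.7 = 108.6660
M3: Pc = R·M3+t = (-0.21074, -0.14748, +1.42865); u = 875.5·(-0.21074)/1.42865 + 306.9 = 177.7530, v = 744.9·(-0.14748)/1.42865 + 223.7 = 146.8045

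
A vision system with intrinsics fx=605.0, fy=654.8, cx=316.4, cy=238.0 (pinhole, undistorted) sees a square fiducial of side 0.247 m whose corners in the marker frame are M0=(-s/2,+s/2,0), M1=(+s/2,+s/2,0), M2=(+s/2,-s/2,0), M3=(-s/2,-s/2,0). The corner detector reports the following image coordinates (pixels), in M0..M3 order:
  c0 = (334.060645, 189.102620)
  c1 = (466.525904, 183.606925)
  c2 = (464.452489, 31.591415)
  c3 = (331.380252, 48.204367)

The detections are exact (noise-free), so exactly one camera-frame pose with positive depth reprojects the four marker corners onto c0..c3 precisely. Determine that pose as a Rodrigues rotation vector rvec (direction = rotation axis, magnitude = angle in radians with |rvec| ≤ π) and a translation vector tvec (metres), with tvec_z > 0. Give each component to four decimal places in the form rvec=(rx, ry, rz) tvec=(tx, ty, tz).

Intrinsics K: fx=605.0, fy=654.8, cx=316.4, cy=238.0
Marker side s = 0.247 m; corners in marker frame (Z=0):
  M0 = (-0.1235, +0.1235, 0)
  M1 = (+0.1235, +0.1235, 0)
  M2 = (+0.1235, -0.1235, 0)
  M3 = (-0.1235, -0.1235, 0)
Detected image corners:
  c0 = (334.060645, 189.102620) px
  c1 = (466.525904, 183.606925) px
  c2 = (464.452489, 31.591415) px
  c3 = (331.380252, 48.204367) px
Planar DLT: solve 8×8 A·h = b for H (H[2,2]=1):
  H  [+415.59106 +19.23931 +396.60363]
  H  [-79.24895 +594.80631 +113.55173]
  H  [-0.30551 +0.02398 +1.00000]
B = K⁻¹H; ‖b₁‖=0.900189, ‖b₂‖=0.900189; λ = 2/(‖b₁‖+‖b₂‖) = 1.110878, sign → tz>0 ⇒ λ=+1.110878
r₁ = λ·B[:,0] = (+0.94058,-0.01109,-0.33938); r₂ = λ·B[:,1] = (+0.02140,+0.99942,+0.02664)
r₃ = r₁×r₂ = (+0.33889,-0.03232,+0.94027); SVD([r₁ r₂ r₃]) → R = UVᵀ:
  R  [+0.94058 +0.02140 +0.33889]
  R  [-0.01109 +0.99942 -0.03232]
  R  [-0.33938 +0.02664 +0.94027]
t = (+0.14727, -0.21113, +1.11088) m
tr R = 2.880269; θ = arccos((tr R − 1)/2) = 0.347772 rad = 19.926°
axis k = ((R−Rᵀ)₃₂, (R−Rᵀ)₁₃, (R−Rᵀ)₂₁) / (2 sinθ) = (+0.086491, +0.995112, -0.047662)
rvec = θ·k = (+0.030079, +0.346072, -0.016576)

rvec=(0.0301, 0.3461, -0.0166) tvec=(0.1473, -0.2111, 1.1109)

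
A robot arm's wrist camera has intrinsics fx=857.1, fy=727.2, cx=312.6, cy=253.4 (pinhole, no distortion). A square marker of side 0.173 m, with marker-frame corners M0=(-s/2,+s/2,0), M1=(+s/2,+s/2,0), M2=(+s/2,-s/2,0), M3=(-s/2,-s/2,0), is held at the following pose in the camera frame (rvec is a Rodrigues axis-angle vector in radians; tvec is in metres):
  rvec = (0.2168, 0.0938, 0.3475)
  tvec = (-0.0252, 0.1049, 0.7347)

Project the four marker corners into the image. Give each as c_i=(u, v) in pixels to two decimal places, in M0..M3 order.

Intrinsics K: fx=857.1, fy=727.2, cx=312.6, cy=253.4
Marker side s = 0.173 m; corners in marker frame (Z=0):
  M0 = (-0.0865, +0.0865, 0)
  M1 = (+0.0865, +0.0865, 0)
  M2 = (+0.0865, -0.0865, 0)
  M3 = (-0.0865, -0.0865, 0)
rvec = (0.2168, 0.0938, 0.3475), |rvec| = θ = 0.42019 rad = 24.075°
Rodrigues: sinθ=0.40793, 1−cosθ=0.08699; R = I + sinθ·[k]× + (1−cosθ)·[k]×²:
    [+0.93617 -0.32735 +0.12818]
    [+0.34738 +0.91735 -0.19442]
    [-0.05395 +0.22654 +0.97251]
t = (-0.0252, 0.1049, 0.7347) m
M0: Pc = R·M0+t = (-0.13449, +0.15420, +0.75896); u = 857.1·(-0.13449)/0.75896 + 312.6 = 160.7150, v = 727.2·(+0.15420)/0.75896 + 253.4 = 401.1487
M1: Pc = R·M1+t = (+0.02746, +0.21430, +0.74963); u = 857.1·(+0.02746)/0.74963 + 312.6 = 344.0007, v = 727.2·(+0.21430)/0.74963 + 253.4 = 461.2874
M2: Pc = R·M2+t = (+0.08409, +0.05560, +0.71044); u = 857.1·(+0.08409)/0.71044 + 312.6 = 414.0543, v = 727.2·(+0.05560)/0.71044 + 253.4 = 310.3099
M3: Pc = R·M3+t = (-0.07786, -0.00450, +0.71977); u = 857.1·(-0.07786)/0.71977 + 312.6 = 219.8807, v = 727.2·(-0.00450)/0.71977 + 253.4 = 248.8543

c0=(160.72, 401.15) c1=(344.00, 461.29) c2=(414.05, 310.31) c3=(219.88, 248.85)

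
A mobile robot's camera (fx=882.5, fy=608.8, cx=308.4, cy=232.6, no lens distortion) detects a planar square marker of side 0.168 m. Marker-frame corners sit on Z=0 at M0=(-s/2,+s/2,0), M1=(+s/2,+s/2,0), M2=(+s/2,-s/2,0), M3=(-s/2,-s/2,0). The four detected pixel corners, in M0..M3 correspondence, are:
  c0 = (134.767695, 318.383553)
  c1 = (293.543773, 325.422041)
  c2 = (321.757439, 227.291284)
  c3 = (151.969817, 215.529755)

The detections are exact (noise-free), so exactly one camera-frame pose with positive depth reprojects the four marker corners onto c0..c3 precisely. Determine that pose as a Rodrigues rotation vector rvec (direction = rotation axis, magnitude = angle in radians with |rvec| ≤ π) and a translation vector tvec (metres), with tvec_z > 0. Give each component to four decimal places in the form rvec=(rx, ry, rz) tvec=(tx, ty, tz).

rvec=(0.4165, -0.1933, 0.1402) tvec=(-0.0829, 0.0603, 0.8965)

Intrinsics K: fx=882.5, fy=608.8, cx=308.4, cy=232.6
Marker side s = 0.168 m; corners in marker frame (Z=0):
  M0 = (-0.0840, +0.0840, 0)
  M1 = (+0.0840, +0.0840, 0)
  M2 = (+0.0840, -0.0840, 0)
  M3 = (-0.0840, -0.0840, 0)
Detected image corners:
  c0 = (134.767695, 318.383553) px
  c1 = (293.543773, 325.422041) px
  c2 = (321.757439, 227.291284) px
  c3 = (151.969817, 215.529755) px
Planar DLT: solve 8×8 A·h = b for H (H[2,2]=1):
  H  [+1030.65253 -38.39089 +226.74903]
  H  [+120.46095 +715.25806 +273.57474]
  H  [+0.23934 +0.43206 +1.00000]
B = K⁻¹H; ‖b₁‖=1.115429, ‖b₂‖=1.115429; λ = 2/(‖b₁‖+‖b₂‖) = 0.896516, sign → tz>0 ⇒ λ=+0.896516
r₁ = λ·B[:,0] = (+0.97204,+0.09541,+0.21457); r₂ = λ·B[:,1] = (-0.17436,+0.90529,+0.38735)
r₃ = r₁×r₂ = (-0.15730,-0.41393,+0.89661); SVD([r₁ r₂ r₃]) → R = UVᵀ:
  R  [+0.97204 -0.17436 -0.15730]
  R  [+0.09541 +0.90529 -0.41393]
  R  [+0.21457 +0.38735 +0.89661]
t = (-0.08295, +0.06034, +0.89652) m
tr R = 2.773945; θ = arccos((tr R − 1)/2) = 0.480048 rad = 27.505°
axis k = ((R−Rᵀ)₃₂, (R−Rᵀ)₁₃, (R−Rᵀ)₂₁) / (2 sinθ) = (+0.867523, -0.402610, +0.292076)
rvec = θ·k = (+0.416453, -0.193272, +0.140211)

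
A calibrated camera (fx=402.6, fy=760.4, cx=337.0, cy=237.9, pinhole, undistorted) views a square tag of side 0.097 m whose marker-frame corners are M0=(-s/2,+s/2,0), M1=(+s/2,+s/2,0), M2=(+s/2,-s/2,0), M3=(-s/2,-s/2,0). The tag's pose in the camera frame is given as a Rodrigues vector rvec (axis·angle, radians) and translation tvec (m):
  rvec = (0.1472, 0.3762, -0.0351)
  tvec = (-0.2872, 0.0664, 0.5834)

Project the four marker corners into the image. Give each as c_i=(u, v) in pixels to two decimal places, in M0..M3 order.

c0=(118.91, 381.35) c1=(168.73, 389.43) c2=(160.45, 262.55) c3=(110.01, 261.91)

Intrinsics K: fx=402.6, fy=760.4, cx=337.0, cy=237.9
Marker side s = 0.097 m; corners in marker frame (Z=0):
  M0 = (-0.0485, +0.0485, 0)
  M1 = (+0.0485, +0.0485, 0)
  M2 = (+0.0485, -0.0485, 0)
  M3 = (-0.0485, -0.0485, 0)
rvec = (0.1472, 0.3762, -0.0351), |rvec| = θ = 0.40550 rad = 23.233°
Rodrigues: sinθ=0.39447, 1−cosθ=0.08109; R = I + sinθ·[k]× + (1−cosθ)·[k]×²:
    [+0.92959 +0.06146 +0.36343]
    [-0.00683 +0.98871 -0.14971]
    [-0.36852 +0.13669 +0.91951]
t = (-0.2872, 0.0664, 0.5834) m
M0: Pc = R·M0+t = (-0.32930, +0.11468, +0.60790); u = 402.6·(-0.32930)/0.60790 + 337.0 = 118.9091, v = 760.4·(+0.11468)/0.60790 + 237.9 = 381.3531
M1: Pc = R·M1+t = (-0.23913, +0.11402, +0.57216); u = 402.6·(-0.23913)/0.57216 + 337.0 = 168.7323, v = 760.4·(+0.11402)/0.57216 + 237.9 = 389.4345
M2: Pc = R·M2+t = (-0.24510, +0.01812, +0.55890); u = 402.6·(-0.24510)/0.55890 + 337.0 = 160.4463, v = 760.4·(+0.01812)/0.55890 + 237.9 = 262.5478
M3: Pc = R·M3+t = (-0.33527, +0.01878, +0.59464); u = 402.6·(-0.33527)/0.59464 + 337.0 = 110.0103, v = 760.4·(+0.01878)/0.59464 + 237.9 = 261.9139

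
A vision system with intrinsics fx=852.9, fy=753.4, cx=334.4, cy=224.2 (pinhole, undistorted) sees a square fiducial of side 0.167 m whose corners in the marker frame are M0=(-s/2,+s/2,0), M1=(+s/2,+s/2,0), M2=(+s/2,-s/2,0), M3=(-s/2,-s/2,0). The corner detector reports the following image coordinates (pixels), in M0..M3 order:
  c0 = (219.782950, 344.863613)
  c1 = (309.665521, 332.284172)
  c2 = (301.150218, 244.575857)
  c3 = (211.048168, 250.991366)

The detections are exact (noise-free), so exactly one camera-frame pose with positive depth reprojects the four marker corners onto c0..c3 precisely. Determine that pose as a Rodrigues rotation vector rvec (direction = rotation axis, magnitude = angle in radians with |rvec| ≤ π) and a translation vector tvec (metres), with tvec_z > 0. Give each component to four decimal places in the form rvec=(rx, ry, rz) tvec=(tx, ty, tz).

Intrinsics K: fx=852.9, fy=753.4, cx=334.4, cy=224.2
Marker side s = 0.167 m; corners in marker frame (Z=0):
  M0 = (-0.0835, +0.0835, 0)
  M1 = (+0.0835, +0.0835, 0)
  M2 = (+0.0835, -0.0835, 0)
  M3 = (-0.0835, -0.0835, 0)
Detected image corners:
  c0 = (219.782950, 344.863613) px
  c1 = (309.665521, 332.284172) px
  c2 = (301.150218, 244.575857) px
  c3 = (211.048168, 250.991366) px
Planar DLT: solve 8×8 A·h = b for H (H[2,2]=1):
  H  [+644.08790 +45.34426 +261.92099]
  H  [+61.61493 +535.96099 +292.92713]
  H  [+0.40402 -0.02412 +1.00000]
B = K⁻¹H; ‖b₁‖=0.721693, ‖b₂‖=0.721693; λ = 2/(‖b₁‖+‖b₂‖) = 1.385630, sign → tz>0 ⇒ λ=+1.385630
r₁ = λ·B[:,0] = (+0.82690,-0.05327,+0.55982); r₂ = λ·B[:,1] = (+0.08677,+0.99567,-0.03342)
r₃ = r₁×r₂ = (-0.55561,+0.07621,+0.82794); SVD([r₁ r₂ r₃]) → R = UVᵀ:
  R  [+0.82690 +0.08677 -0.55561]
  R  [-0.05327 +0.99567 +0.07621]
  R  [+0.55982 -0.03342 +0.82794]
t = (-0.11775, +0.12640, +1.38563) m
tr R = 2.650512; θ = arccos((tr R − 1)/2) = 0.600141 rad = 34.386°
axis k = ((R−Rᵀ)₃₂, (R−Rᵀ)₁₃, (R−Rᵀ)₂₁) / (2 sinθ) = (-0.097056, -0.987526, -0.123984)
rvec = θ·k = (-0.058247, -0.592655, -0.074408)

rvec=(-0.0582, -0.5927, -0.0744) tvec=(-0.1178, 0.1264, 1.3856)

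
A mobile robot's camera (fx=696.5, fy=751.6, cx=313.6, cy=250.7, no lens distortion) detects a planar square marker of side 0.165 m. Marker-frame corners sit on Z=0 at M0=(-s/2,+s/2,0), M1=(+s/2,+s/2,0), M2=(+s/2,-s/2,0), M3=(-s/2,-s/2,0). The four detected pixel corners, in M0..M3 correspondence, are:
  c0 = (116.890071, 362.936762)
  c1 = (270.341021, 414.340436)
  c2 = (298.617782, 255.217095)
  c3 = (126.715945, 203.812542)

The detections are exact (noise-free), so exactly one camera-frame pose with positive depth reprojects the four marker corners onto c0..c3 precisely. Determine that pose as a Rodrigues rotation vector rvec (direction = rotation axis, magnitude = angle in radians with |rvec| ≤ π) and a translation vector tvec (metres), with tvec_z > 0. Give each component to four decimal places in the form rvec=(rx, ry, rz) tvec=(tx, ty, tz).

Intrinsics K: fx=696.5, fy=751.6, cx=313.6, cy=250.7
Marker side s = 0.165 m; corners in marker frame (Z=0):
  M0 = (-0.0825, +0.0825, 0)
  M1 = (+0.0825, +0.0825, 0)
  M2 = (+0.0825, -0.0825, 0)
  M3 = (-0.0825, -0.0825, 0)
Detected image corners:
  c0 = (116.890071, 362.936762) px
  c1 = (270.341021, 414.340436) px
  c2 = (298.617782, 255.217095) px
  c3 = (126.715945, 203.812542) px
Planar DLT: solve 8×8 A·h = b for H (H[2,2]=1):
  H  [+939.40361 +20.07378 +201.18511]
  H  [+245.41806 +1169.10191 +312.97061]
  H  [-0.21393 +0.66234 +1.00000]
B = K⁻¹H; ‖b₁‖=1.514040, ‖b₂‖=1.514040; λ = 2/(‖b₁‖+‖b₂‖) = 0.660485, sign → tz>0 ⇒ λ=+0.660485
r₁ = λ·B[:,0] = (+0.95445,+0.26280,-0.14130); r₂ = λ·B[:,1] = (-0.17793,+0.88145,+0.43747)
r₃ = r₁×r₂ = (+0.23951,-0.39240,+0.88806); SVD([r₁ r₂ r₃]) → R = UVᵀ:
  R  [+0.95445 -0.17793 +0.23951]
  R  [+0.26280 +0.88145 -0.39240]
  R  [-0.14130 +0.43747 +0.88806]
t = (-0.10660, +0.05472, +0.66048) m
tr R = 2.723965; θ = arccos((tr R − 1)/2) = 0.531629 rad = 30.460°
axis k = ((R−Rᵀ)₃₂, (R−Rᵀ)₁₃, (R−Rᵀ)₂₁) / (2 sinθ) = (+0.818510, +0.375603, +0.434701)
rvec = θ·k = (+0.435143, +0.199681, +0.231099)

rvec=(0.4351, 0.1997, 0.2311) tvec=(-0.1066, 0.0547, 0.6605)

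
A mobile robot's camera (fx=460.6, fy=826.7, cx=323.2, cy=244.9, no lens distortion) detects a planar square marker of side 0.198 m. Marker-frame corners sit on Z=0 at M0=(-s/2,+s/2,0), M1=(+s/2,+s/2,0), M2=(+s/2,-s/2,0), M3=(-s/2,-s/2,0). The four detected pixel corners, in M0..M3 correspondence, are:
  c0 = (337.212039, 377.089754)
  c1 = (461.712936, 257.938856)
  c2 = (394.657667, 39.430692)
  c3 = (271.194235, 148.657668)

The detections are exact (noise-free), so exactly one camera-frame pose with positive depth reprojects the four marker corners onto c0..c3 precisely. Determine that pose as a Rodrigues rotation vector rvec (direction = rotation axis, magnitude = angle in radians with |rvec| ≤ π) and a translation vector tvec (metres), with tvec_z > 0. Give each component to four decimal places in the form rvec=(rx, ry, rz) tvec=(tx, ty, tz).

Intrinsics K: fx=460.6, fy=826.7, cx=323.2, cy=244.9
Marker side s = 0.198 m; corners in marker frame (Z=0):
  M0 = (-0.0990, +0.0990, 0)
  M1 = (+0.0990, +0.0990, 0)
  M2 = (+0.0990, -0.0990, 0)
  M3 = (-0.0990, -0.0990, 0)
Detected image corners:
  c0 = (337.212039, 377.089754) px
  c1 = (461.712936, 257.938856) px
  c2 = (394.657667, 39.430692) px
  c3 = (271.194235, 148.657668) px
Planar DLT: solve 8×8 A·h = b for H (H[2,2]=1):
  H  [+684.38949 +289.34771 +366.75009]
  H  [-543.66212 +1101.97914 +203.46834]
  H  [+0.15907 -0.12763 +1.00000]
B = K⁻¹H; ‖b₁‖=1.552590, ‖b₂‖=1.552590; λ = 2/(‖b₁‖+‖b₂‖) = 0.644085, sign → tz>0 ⇒ λ=+0.644085
r₁ = λ·B[:,0] = (+0.88513,-0.45392,+0.10245); r₂ = λ·B[:,1] = (+0.46229,+0.88291,-0.08220)
r₃ = r₁×r₂ = (-0.05314,+0.12012,+0.99134); SVD([r₁ r₂ r₃]) → R = UVᵀ:
  R  [+0.88513 +0.46229 -0.05314]
  R  [-0.45392 +0.88291 +0.12012]
  R  [+0.10245 -0.08220 +0.99134]
t = (+0.06090, -0.03228, +0.64409) m
tr R = 2.759376; θ = arccos((tr R − 1)/2) = 0.495590 rad = 28.395°
axis k = ((R−Rᵀ)₃₂, (R−Rᵀ)₁₃, (R−Rᵀ)₂₁) / (2 sinθ) = (-0.212730, -0.163597, -0.963318)
rvec = θ·k = (-0.105427, -0.081077, -0.477411)

rvec=(-0.1054, -0.0811, -0.4774) tvec=(0.0609, -0.0323, 0.6441)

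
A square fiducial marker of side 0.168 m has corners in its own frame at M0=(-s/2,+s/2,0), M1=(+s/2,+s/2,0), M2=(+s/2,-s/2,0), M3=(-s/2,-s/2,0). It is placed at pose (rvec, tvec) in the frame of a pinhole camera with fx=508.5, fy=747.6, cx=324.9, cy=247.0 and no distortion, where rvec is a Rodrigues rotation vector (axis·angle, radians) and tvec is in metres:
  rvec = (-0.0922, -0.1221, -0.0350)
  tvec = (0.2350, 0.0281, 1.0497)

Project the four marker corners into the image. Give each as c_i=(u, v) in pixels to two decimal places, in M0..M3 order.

c0=(401.32, 329.71) c1=(480.33, 324.59) c2=(474.90, 206.42) c3=(396.92, 209.13)

Intrinsics K: fx=508.5, fy=747.6, cx=324.9, cy=247.0
Marker side s = 0.168 m; corners in marker frame (Z=0):
  M0 = (-0.0840, +0.0840, 0)
  M1 = (+0.0840, +0.0840, 0)
  M2 = (+0.0840, -0.0840, 0)
  M3 = (-0.0840, -0.0840, 0)
rvec = (-0.0922, -0.1221, -0.0350), |rvec| = θ = 0.15695 rad = 8.993°
Rodrigues: sinθ=0.15631, 1−cosθ=0.01229; R = I + sinθ·[k]× + (1−cosθ)·[k]×²:
    [+0.99195 +0.04047 -0.11999]
    [-0.02924 +0.99515 +0.09395]
    [+0.12321 -0.08969 +0.98832]
t = (0.2350, 0.0281, 1.0497) m
M0: Pc = R·M0+t = (+0.15508, +0.11415, +1.03182); u = 508.5·(+0.15508)/1.03182 + 324.9 = 401.3246, v = 747.6·(+0.11415)/1.03182 + 247.0 = 329.7060
M1: Pc = R·M1+t = (+0.32172, +0.10924, +1.05252); u = 508.5·(+0.32172)/1.05252 + 324.9 = 480.3337, v = 747.6·(+0.10924)/1.05252 + 247.0 = 324.5903
M2: Pc = R·M2+t = (+0.31492, -0.05795, +1.06758); u = 508.5·(+0.31492)/1.06758 + 324.9 = 474.9012, v = 747.6·(-0.05795)/1.06758 + 247.0 = 206.4203
M3: Pc = R·M3+t = (+0.14828, -0.05304, +1.04688); u = 508.5·(+0.14828)/1.04688 + 324.9 = 396.9219, v = 747.6·(-0.05304)/1.04688 + 247.0 = 209.1258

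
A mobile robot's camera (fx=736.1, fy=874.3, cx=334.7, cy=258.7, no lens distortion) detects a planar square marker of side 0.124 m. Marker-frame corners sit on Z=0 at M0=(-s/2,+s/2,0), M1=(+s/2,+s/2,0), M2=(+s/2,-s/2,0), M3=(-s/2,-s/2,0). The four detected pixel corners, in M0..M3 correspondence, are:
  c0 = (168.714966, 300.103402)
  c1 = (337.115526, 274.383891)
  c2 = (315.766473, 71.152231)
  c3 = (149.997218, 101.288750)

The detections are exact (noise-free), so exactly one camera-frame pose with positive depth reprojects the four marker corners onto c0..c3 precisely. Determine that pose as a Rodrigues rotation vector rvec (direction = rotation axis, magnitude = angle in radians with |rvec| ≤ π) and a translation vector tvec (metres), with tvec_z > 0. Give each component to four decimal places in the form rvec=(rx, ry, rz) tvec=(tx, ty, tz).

Intrinsics K: fx=736.1, fy=874.3, cx=334.7, cy=258.7
Marker side s = 0.124 m; corners in marker frame (Z=0):
  M0 = (-0.0620, +0.0620, 0)
  M1 = (+0.0620, +0.0620, 0)
  M2 = (+0.0620, -0.0620, 0)
  M3 = (-0.0620, -0.0620, 0)
Detected image corners:
  c0 = (168.714966, 300.103402) px
  c1 = (337.115526, 274.383891) px
  c2 = (315.766473, 71.152231) px
  c3 = (149.997218, 101.288750) px
Planar DLT: solve 8×8 A·h = b for H (H[2,2]=1):
  H  [+1300.83885 +136.16641 +241.84126]
  H  [-261.12811 +1601.51829 +186.24975]
  H  [-0.19165 -0.10402 +1.00000]
B = K⁻¹H; ‖b₁‖=1.879861, ‖b₂‖=1.879861; λ = 2/(‖b₁‖+‖b₂‖) = 0.531954, sign → tz>0 ⇒ λ=+0.531954
r₁ = λ·B[:,0] = (+0.98643,-0.12871,-0.10195); r₂ = λ·B[:,1] = (+0.12356,+0.99079,-0.05534)
r₃ = r₁×r₂ = (+0.10813,+0.04199,+0.99325); SVD([r₁ r₂ r₃]) → R = UVᵀ:
  R  [+0.98643 +0.12356 +0.10813]
  R  [-0.12871 +0.99079 +0.04199]
  R  [-0.10195 -0.05534 +0.99325]
t = (-0.06711, -0.04408, +0.53195) m
tr R = 2.970469; θ = arccos((tr R − 1)/2) = 0.172057 rad = 9.858°
axis k = ((R−Rᵀ)₃₂, (R−Rᵀ)₁₃, (R−Rᵀ)₂₁) / (2 sinθ) = (-0.284224, +0.613526, -0.736751)
rvec = θ·k = (-0.048903, +0.105561, -0.126763)

rvec=(-0.0489, 0.1056, -0.1268) tvec=(-0.0671, -0.0441, 0.5320)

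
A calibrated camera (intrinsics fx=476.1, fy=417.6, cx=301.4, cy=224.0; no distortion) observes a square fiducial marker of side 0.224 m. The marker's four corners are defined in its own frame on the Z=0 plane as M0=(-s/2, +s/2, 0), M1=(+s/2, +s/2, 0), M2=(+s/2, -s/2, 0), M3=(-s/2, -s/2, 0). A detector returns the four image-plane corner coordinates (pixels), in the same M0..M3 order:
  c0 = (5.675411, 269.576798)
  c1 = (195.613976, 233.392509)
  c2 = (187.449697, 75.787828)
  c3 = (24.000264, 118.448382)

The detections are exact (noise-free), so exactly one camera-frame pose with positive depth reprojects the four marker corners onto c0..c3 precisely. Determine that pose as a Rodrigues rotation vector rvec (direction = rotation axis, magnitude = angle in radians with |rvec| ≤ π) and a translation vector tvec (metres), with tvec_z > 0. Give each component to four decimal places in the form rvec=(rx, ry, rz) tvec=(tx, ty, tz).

Intrinsics K: fx=476.1, fy=417.6, cx=301.4, cy=224.0
Marker side s = 0.224 m; corners in marker frame (Z=0):
  M0 = (-0.1120, +0.1120, 0)
  M1 = (+0.1120, +0.1120, 0)
  M2 = (+0.1120, -0.1120, 0)
  M3 = (-0.1120, -0.1120, 0)
Detected image corners:
  c0 = (5.675411, 269.576798) px
  c1 = (195.613976, 233.392509) px
  c2 = (187.449697, 75.787828) px
  c3 = (24.000264, 118.448382) px
Planar DLT: solve 8×8 A·h = b for H (H[2,2]=1):
  H  [+747.07628 -95.19814 +99.80752]
  H  [-239.99201 +570.08990 +169.22287]
  H  [-0.36086 -0.67964 +1.00000]
B = K⁻¹H; ‖b₁‖=1.872663, ‖b₂‖=1.872663; λ = 2/(‖b₁‖+‖b₂‖) = 0.533999, sign → tz>0 ⇒ λ=+0.533999
r₁ = λ·B[:,0] = (+0.95992,-0.20352,-0.19270); r₂ = λ·B[:,1] = (+0.12298,+0.92367,-0.36293)
r₃ = r₁×r₂ = (+0.25185,+0.32468,+0.91167); SVD([r₁ r₂ r₃]) → R = UVᵀ:
  R  [+0.95992 +0.12298 +0.25185]
  R  [-0.20352 +0.92367 +0.32468]
  R  [-0.19270 -0.36293 +0.91167]
t = (-0.22611, -0.07005, +0.53400) m
tr R = 2.795261; θ = arccos((tr R − 1)/2) = 0.456433 rad = 26.152°
axis k = ((R−Rᵀ)₃₂, (R−Rᵀ)₁₃, (R−Rᵀ)₂₁) / (2 sinθ) = (-0.780047, +0.504316, -0.370394)
rvec = θ·k = (-0.356039, +0.230186, -0.169060)

rvec=(-0.3560, 0.2302, -0.1691) tvec=(-0.2261, -0.0700, 0.5340)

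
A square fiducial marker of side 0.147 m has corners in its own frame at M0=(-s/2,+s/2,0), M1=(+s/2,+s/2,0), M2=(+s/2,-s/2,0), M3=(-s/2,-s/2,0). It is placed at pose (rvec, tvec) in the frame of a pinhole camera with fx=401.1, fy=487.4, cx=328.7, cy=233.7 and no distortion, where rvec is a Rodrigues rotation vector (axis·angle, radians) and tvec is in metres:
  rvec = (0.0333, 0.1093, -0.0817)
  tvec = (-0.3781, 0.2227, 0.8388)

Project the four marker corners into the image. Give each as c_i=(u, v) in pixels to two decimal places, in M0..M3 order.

Intrinsics K: fx=401.1, fy=487.4, cx=328.7, cy=233.7
Marker side s = 0.147 m; corners in marker frame (Z=0):
  M0 = (-0.0735, +0.0735, 0)
  M1 = (+0.0735, +0.0735, 0)
  M2 = (+0.0735, -0.0735, 0)
  M3 = (-0.0735, -0.0735, 0)
rvec = (0.0333, 0.1093, -0.0817), |rvec| = θ = 0.14046 rad = 8.048°
Rodrigues: sinθ=0.14000, 1−cosθ=0.00985; R = I + sinθ·[k]× + (1−cosθ)·[k]×²:
    [+0.99070 +0.08325 +0.10758]
    [-0.07961 +0.99611 -0.03765]
    [-0.11030 +0.02873 +0.99348]
t = (-0.3781, 0.2227, 0.8388) m
M0: Pc = R·M0+t = (-0.44480, +0.30177, +0.84902); u = 401.1·(-0.44480)/0.84902 + 328.7 = 118.5651, v = 487.4·(+0.30177)/0.84902 + 233.7 = 406.9362
M1: Pc = R·M1+t = (-0.29916, +0.29006, +0.83280); u = 401.1·(-0.29916)/0.83280 + 328.7 = 184.6148, v = 487.4·(+0.29006)/0.83280 + 233.7 = 403.4595
M2: Pc = R·M2+t = (-0.31140, +0.14363, +0.82858); u = 401.1·(-0.31140)/0.82858 + 328.7 = 177.9564, v = 487.4·(+0.14363)/0.82858 + 233.7 = 318.1904
M3: Pc = R·M3+t = (-0.45704, +0.15534, +0.84480); u = 401.1·(-0.45704)/0.84480 + 328.7 = 111.7042, v = 487.4·(+0.15534)/0.84480 + 233.7 = 323.3210

c0=(118.57, 406.94) c1=(184.61, 403.46) c2=(177.96, 318.19) c3=(111.70, 323.32)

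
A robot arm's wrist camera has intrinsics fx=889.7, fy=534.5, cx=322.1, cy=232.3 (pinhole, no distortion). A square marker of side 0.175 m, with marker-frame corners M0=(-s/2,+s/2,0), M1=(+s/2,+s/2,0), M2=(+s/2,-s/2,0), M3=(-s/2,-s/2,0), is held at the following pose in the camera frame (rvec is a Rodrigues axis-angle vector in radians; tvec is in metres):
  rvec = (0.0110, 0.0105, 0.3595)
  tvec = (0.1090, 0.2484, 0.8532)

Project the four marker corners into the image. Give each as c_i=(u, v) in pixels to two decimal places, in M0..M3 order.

c0=(318.27, 419.53) c1=(489.00, 458.41) c2=(553.76, 356.16) c3=(382.48, 317.36)

Intrinsics K: fx=889.7, fy=534.5, cx=322.1, cy=232.3
Marker side s = 0.175 m; corners in marker frame (Z=0):
  M0 = (-0.0875, +0.0875, 0)
  M1 = (+0.0875, +0.0875, 0)
  M2 = (+0.0875, -0.0875, 0)
  M3 = (-0.0875, -0.0875, 0)
rvec = (0.0110, 0.0105, 0.3595), |rvec| = θ = 0.35982 rad = 20.616°
Rodrigues: sinθ=0.35211, 1−cosθ=0.06404; R = I + sinθ·[k]× + (1−cosθ)·[k]×²:
    [+0.93602 -0.35174 +0.01223]
    [+0.35185 +0.93601 -0.00890]
    [-0.00832 +0.01263 +0.99989]
t = (0.1090, 0.2484, 0.8532) m
M0: Pc = R·M0+t = (-0.00368, +0.29951, +0.85503); u = 889.7·(-0.00368)/0.85503 + 322.1 = 318.2723, v = 534.5·(+0.29951)/0.85503 + 232.3 = 419.5330
M1: Pc = R·M1+t = (+0.16012, +0.36109, +0.85358); u = 889.7·(+0.16012)/0.85358 + 322.1 = 489.0012, v = 534.5·(+0.36109)/0.85358 + 232.3 = 458.4091
M2: Pc = R·M2+t = (+0.22168, +0.19729, +0.85137); u = 889.7·(+0.22168)/0.85137 + 322.1 = 553.7597, v = 534.5·(+0.19729)/0.85137 + 232.3 = 356.1587
M3: Pc = R·M3+t = (+0.05788, +0.13571, +0.85282); u = 889.7·(+0.05788)/0.85282 + 322.1 = 382.4777, v = 534.5·(+0.13571)/0.85282 + 232.3 = 317.3564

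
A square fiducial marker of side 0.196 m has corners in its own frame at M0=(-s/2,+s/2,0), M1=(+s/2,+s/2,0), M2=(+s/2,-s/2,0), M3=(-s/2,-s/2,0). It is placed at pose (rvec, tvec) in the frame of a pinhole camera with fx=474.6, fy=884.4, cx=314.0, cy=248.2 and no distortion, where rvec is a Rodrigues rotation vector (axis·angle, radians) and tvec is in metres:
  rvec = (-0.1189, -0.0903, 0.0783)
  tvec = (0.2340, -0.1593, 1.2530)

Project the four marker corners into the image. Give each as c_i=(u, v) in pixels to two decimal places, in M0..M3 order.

c0=(363.89, 197.65) c1=(437.15, 209.88) c2=(440.14, 75.84) c3=(368.32, 62.06)

Intrinsics K: fx=474.6, fy=884.4, cx=314.0, cy=248.2
Marker side s = 0.196 m; corners in marker frame (Z=0):
  M0 = (-0.0980, +0.0980, 0)
  M1 = (+0.0980, +0.0980, 0)
  M2 = (+0.0980, -0.0980, 0)
  M3 = (-0.0980, -0.0980, 0)
rvec = (-0.1189, -0.0903, 0.0783), |rvec| = θ = 0.16859 rad = 9.659°
Rodrigues: sinθ=0.16779, 1−cosθ=0.01418; R = I + sinθ·[k]× + (1−cosθ)·[k]×²:
    [+0.99287 -0.07257 -0.09452]
    [+0.08329 +0.98989 +0.11481]
    [+0.08523 -0.12186 +0.98888]
t = (0.2340, -0.1593, 1.2530) m
M0: Pc = R·M0+t = (+0.12959, -0.07045, +1.23270); u = 474.6·(+0.12959)/1.23270 + 314.0 = 363.8915, v = 884.4·(-0.07045)/1.23270 + 248.2 = 197.6539
M1: Pc = R·M1+t = (+0.32419, -0.05413, +1.24941); u = 474.6·(+0.32419)/1.24941 + 314.0 = 437.1464, v = 884.4·(-0.05413)/1.24941 + 248.2 = 209.8847
M2: Pc = R·M2+t = (+0.33841, -0.24815, +1.27330); u = 474.6·(+0.33841)/1.27330 + 314.0 = 440.1383, v = 884.4·(-0.24815)/1.27330 + 248.2 = 75.8429
M3: Pc = R·M3+t = (+0.14381, -0.26447, +1.25659); u = 474.6·(+0.14381)/1.25659 + 314.0 = 368.3156, v = 884.4·(-0.26447)/1.25659 + 248.2 = 62.0627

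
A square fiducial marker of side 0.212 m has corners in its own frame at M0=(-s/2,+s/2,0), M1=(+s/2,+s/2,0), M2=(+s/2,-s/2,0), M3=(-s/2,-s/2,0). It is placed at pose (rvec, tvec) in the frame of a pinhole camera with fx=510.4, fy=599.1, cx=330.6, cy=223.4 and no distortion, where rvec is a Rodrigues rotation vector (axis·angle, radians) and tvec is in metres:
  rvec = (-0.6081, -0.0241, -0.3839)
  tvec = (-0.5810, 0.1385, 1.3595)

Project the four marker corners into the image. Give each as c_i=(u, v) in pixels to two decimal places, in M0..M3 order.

c0=(76.15, 342.02) c1=(158.09, 306.18) c2=(145.11, 232.69) c3=(69.74, 264.06)

Intrinsics K: fx=510.4, fy=599.1, cx=330.6, cy=223.4
Marker side s = 0.212 m; corners in marker frame (Z=0):
  M0 = (-0.1060, +0.1060, 0)
  M1 = (+0.1060, +0.1060, 0)
  M2 = (+0.1060, -0.1060, 0)
  M3 = (-0.1060, -0.1060, 0)
rvec = (-0.6081, -0.0241, -0.3839), |rvec| = θ = 0.71955 rad = 41.227°
Rodrigues: sinθ=0.65904, 1−cosθ=0.24789; R = I + sinθ·[k]× + (1−cosθ)·[k]×²:
    [+0.92916 +0.35864 +0.08970]
    [-0.34460 +0.75238 +0.56140]
    [+0.13385 -0.55254 +0.82267]
t = (-0.5810, 0.1385, 1.3595) m
M0: Pc = R·M0+t = (-0.64148, +0.25478, +1.28674); u = 510.4·(-0.64148)/1.28674 + 330.6 = 76.1522, v = 599.1·(+0.25478)/1.28674 + 223.4 = 342.0243
M1: Pc = R·M1+t = (-0.44449, +0.18172, +1.31512); u = 510.4·(-0.44449)/1.31512 + 330.6 = 158.0911, v = 599.1·(+0.18172)/1.31512 + 223.4 = 306.1844
M2: Pc = R·M2+t = (-0.52052, +0.02222, +1.43226); u = 510.4·(-0.52052)/1.43226 + 330.6 = 145.1054, v = 599.1·(+0.02222)/1.43226 + 223.4 = 232.6942
M3: Pc = R·M3+t = (-0.71751, +0.09528, +1.40388); u = 510.4·(-0.71751)/1.40388 + 330.6 = 69.7409, v = 599.1·(+0.09528)/1.40388 + 223.4 = 264.0583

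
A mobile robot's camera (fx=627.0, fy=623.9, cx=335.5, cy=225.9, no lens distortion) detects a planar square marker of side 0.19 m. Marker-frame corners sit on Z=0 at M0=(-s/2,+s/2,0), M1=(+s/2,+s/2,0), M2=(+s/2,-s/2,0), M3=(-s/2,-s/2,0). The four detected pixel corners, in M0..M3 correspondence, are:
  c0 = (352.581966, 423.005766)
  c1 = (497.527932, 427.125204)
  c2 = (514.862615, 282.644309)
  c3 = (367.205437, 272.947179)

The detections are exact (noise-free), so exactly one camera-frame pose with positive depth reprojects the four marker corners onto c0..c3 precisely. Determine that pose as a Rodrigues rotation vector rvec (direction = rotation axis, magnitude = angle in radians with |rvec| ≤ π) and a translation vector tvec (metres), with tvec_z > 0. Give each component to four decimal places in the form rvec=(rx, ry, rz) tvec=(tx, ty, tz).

rvec=(0.0998, -0.1486, 0.0839) tvec=(0.1234, 0.1587, 0.7833)

Intrinsics K: fx=627.0, fy=623.9, cx=335.5, cy=225.9
Marker side s = 0.19 m; corners in marker frame (Z=0):
  M0 = (-0.0950, +0.0950, 0)
  M1 = (+0.0950, +0.0950, 0)
  M2 = (+0.0950, -0.0950, 0)
  M3 = (-0.0950, -0.0950, 0)
Detected image corners:
  c0 = (352.581966, 423.005766) px
  c1 = (497.527932, 427.125204) px
  c2 = (514.862615, 282.644309) px
  c3 = (367.205437, 272.947179) px
Planar DLT: solve 8×8 A·h = b for H (H[2,2]=1):
  H  [+853.83830 -32.83000 +434.30096]
  H  [+104.29014 +816.54800 +352.32453]
  H  [+0.19377 +0.11870 +1.00000]
B = K⁻¹H; ‖b₁‖=1.276625, ‖b₂‖=1.276625; λ = 2/(‖b₁‖+‖b₂‖) = 0.783315, sign → tz>0 ⇒ λ=+0.783315
r₁ = λ·B[:,0] = (+0.98549,+0.07598,+0.15178); r₂ = λ·B[:,1] = (-0.09077,+0.99152,+0.09298)
r₃ = r₁×r₂ = (-0.14343,-0.10541,+0.98403); SVD([r₁ r₂ r₃]) → R = UVᵀ:
  R  [+0.98549 -0.09077 -0.14343]
  R  [+0.07598 +0.99152 -0.10541]
  R  [+0.15178 +0.09298 +0.98403]
t = (+0.12343, +0.15873, +0.78332) m
tr R = 2.961043; θ = arccos((tr R − 1)/2) = 0.197698 rad = 11.327°
axis k = ((R−Rᵀ)₃₂, (R−Rᵀ)₁₃, (R−Rᵀ)₂₁) / (2 sinθ) = (+0.505019, -0.751512, +0.424482)
rvec = θ·k = (+0.099841, -0.148572, +0.083919)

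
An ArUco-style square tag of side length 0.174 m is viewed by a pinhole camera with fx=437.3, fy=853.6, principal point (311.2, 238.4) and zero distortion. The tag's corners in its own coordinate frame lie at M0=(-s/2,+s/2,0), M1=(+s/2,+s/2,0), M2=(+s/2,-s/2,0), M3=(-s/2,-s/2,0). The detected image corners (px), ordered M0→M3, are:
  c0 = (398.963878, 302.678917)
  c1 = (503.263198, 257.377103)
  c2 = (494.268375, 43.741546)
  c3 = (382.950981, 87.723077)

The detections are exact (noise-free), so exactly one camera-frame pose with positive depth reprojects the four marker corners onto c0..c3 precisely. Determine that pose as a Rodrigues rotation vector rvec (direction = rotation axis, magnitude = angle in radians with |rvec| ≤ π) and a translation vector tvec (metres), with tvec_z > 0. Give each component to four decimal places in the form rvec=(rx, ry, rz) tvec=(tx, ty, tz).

rvec=(0.2374, -0.0998, -0.1999) tvec=(0.2068, -0.0492, 0.6730)

Intrinsics K: fx=437.3, fy=853.6, cx=311.2, cy=238.4
Marker side s = 0.174 m; corners in marker frame (Z=0):
  M0 = (-0.0870, +0.0870, 0)
  M1 = (+0.0870, +0.0870, 0)
  M2 = (+0.0870, -0.0870, 0)
  M3 = (-0.0870, -0.0870, 0)
Detected image corners:
  c0 = (398.963878, 302.678917) px
  c1 = (503.263198, 257.377103) px
  c2 = (494.268375, 43.741546) px
  c3 = (382.950981, 87.723077) px
Planar DLT: solve 8×8 A·h = b for H (H[2,2]=1):
  H  [+668.18775 +232.39056 +445.57713]
  H  [-237.54773 +1294.00759 +176.03313]
  H  [+0.11067 +0.36129 +1.00000]
B = K⁻¹H; ‖b₁‖=1.485971, ‖b₂‖=1.485971; λ = 2/(‖b₁‖+‖b₂‖) = 0.672961, sign → tz>0 ⇒ λ=+0.672961
r₁ = λ·B[:,0] = (+0.97527,-0.20808,+0.07448); r₂ = λ·B[:,1] = (+0.18460,+0.95226,+0.24313)
r₃ = r₁×r₂ = (-0.12151,-0.22337,+0.96713); SVD([r₁ r₂ r₃]) → R = UVᵀ:
  R  [+0.97527 +0.18460 -0.12151]
  R  [-0.20808 +0.95226 -0.22337]
  R  [+0.07448 +0.24313 +0.96713]
t = (+0.20679, -0.04917, +0.67296) m
tr R = 2.894667; θ = arccos((tr R − 1)/2) = 0.325992 rad = 18.678°
axis k = ((R−Rᵀ)₃₂, (R−Rᵀ)₁₃, (R−Rᵀ)₂₁) / (2 sinθ) = (+0.728348, -0.305997, -0.613087)
rvec = θ·k = (+0.237436, -0.099753, -0.199862)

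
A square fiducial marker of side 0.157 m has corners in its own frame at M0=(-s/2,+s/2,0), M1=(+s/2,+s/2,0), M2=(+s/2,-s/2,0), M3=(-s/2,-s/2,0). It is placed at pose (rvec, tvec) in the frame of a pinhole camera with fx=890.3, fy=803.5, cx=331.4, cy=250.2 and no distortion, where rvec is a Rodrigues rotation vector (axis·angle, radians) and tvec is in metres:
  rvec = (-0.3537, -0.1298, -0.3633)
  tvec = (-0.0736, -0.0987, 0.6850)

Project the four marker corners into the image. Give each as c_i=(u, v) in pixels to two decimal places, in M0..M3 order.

Intrinsics K: fx=890.3, fy=803.5, cx=331.4, cy=250.2
Marker side s = 0.157 m; corners in marker frame (Z=0):
  M0 = (-0.0785, +0.0785, 0)
  M1 = (+0.0785, +0.0785, 0)
  M2 = (+0.0785, -0.0785, 0)
  M3 = (-0.0785, -0.0785, 0)
rvec = (-0.3537, -0.1298, -0.3633), |rvec| = θ = 0.52339 rad = 29.988°
Rodrigues: sinθ=0.49982, 1−cosθ=0.13387; R = I + sinθ·[k]× + (1−cosθ)·[k]×²:
    [+0.92727 +0.36937 -0.06116]
    [-0.32450 +0.87436 +0.36082]
    [+0.18675 -0.31473 +0.93063]
t = (-0.0736, -0.0987, 0.6850) m
M0: Pc = R·M0+t = (-0.11739, -0.00459, +0.64563); u = 890.3·(-0.11739)/0.64563 + 331.4 = 169.5184, v = 803.5·(-0.00459)/0.64563 + 250.2 = 244.4888
M1: Pc = R·M1+t = (+0.02819, -0.05554, +0.67495); u = 890.3·(+0.02819)/0.67495 + 331.4 = 368.5792, v = 803.5·(-0.05554)/0.67495 + 250.2 = 184.0871
M2: Pc = R·M2+t = (-0.02981, -0.19281, +0.72437); u = 890.3·(-0.02981)/0.72437 + 331.4 = 294.7668, v = 803.5·(-0.19281)/0.72437 + 250.2 = 36.3253
M3: Pc = R·M3+t = (-0.17539, -0.14186, +0.69505); u = 890.3·(-0.17539)/0.69505 + 331.4 = 106.7438, v = 803.5·(-0.14186)/0.69505 + 250.2 = 86.1998

c0=(169.52, 244.49) c1=(368.58, 184.09) c2=(294.77, 36.33) c3=(106.74, 86.20)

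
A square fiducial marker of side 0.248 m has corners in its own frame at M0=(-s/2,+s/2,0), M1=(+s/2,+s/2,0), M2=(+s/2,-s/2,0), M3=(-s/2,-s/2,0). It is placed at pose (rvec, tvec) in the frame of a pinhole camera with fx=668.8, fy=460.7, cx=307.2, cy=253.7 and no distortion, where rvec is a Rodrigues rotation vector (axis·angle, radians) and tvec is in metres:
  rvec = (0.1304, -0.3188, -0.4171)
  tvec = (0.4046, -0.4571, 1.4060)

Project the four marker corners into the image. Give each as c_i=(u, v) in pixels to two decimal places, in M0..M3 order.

Intrinsics K: fx=668.8, fy=460.7, cx=307.2, cy=253.7
Marker side s = 0.248 m; corners in marker frame (Z=0):
  M0 = (-0.1240, +0.1240, 0)
  M1 = (+0.1240, +0.1240, 0)
  M2 = (+0.1240, -0.1240, 0)
  M3 = (-0.1240, -0.1240, 0)
rvec = (0.1304, -0.3188, -0.4171), |rvec| = θ = 0.54093 rad = 30.993°
Rodrigues: sinθ=0.51494, 1−cosθ=0.14277; R = I + sinθ·[k]× + (1−cosθ)·[k]×²:
    [+0.86552 +0.37677 -0.33002]
    [-0.41734 +0.90682 -0.05925]
    [+0.27694 +0.18901 +0.94211]
t = (0.4046, -0.4571, 1.4060) m
M0: Pc = R·M0+t = (+0.34399, -0.29290, +1.39510); u = 668.8·(+0.34399)/1.39510 + 307.2 = 472.1086, v = 460.7·(-0.29290)/1.39510 + 253.7 = 156.9747
M1: Pc = R·M1+t = (+0.55864, -0.39640, +1.46378); u = 668.8·(+0.55864)/1.46378 + 307.2 = 562.4446, v = 460.7·(-0.39640)/1.46378 + 253.7 = 128.9382
M2: Pc = R·M2+t = (+0.46521, -0.62130, +1.41690); u = 668.8·(+0.46521)/1.41690 + 307.2 = 526.7842, v = 460.7·(-0.62130)/1.41690 + 253.7 = 51.6885
M3: Pc = R·M3+t = (+0.25056, -0.51780, +1.34822); u = 668.8·(+0.25056)/1.34822 + 307.2 = 431.4907, v = 460.7·(-0.51780)/1.34822 + 253.7 = 76.7644

c0=(472.11, 156.97) c1=(562.44, 128.94) c2=(526.78, 51.69) c3=(431.49, 76.76)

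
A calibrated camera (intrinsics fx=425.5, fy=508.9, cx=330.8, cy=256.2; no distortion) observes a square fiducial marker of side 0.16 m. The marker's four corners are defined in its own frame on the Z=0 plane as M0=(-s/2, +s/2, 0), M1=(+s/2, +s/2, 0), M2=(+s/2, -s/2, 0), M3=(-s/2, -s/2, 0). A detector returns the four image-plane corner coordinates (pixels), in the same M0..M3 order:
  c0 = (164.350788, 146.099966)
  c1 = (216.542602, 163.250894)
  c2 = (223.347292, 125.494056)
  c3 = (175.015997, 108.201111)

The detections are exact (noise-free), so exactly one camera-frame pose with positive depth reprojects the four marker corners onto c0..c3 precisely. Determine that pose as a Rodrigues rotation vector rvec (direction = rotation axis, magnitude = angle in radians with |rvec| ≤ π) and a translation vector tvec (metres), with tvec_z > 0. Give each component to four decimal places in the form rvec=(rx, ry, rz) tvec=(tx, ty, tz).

Intrinsics K: fx=425.5, fy=508.9, cx=330.8, cy=256.2
Marker side s = 0.16 m; corners in marker frame (Z=0):
  M0 = (-0.0800, +0.0800, 0)
  M1 = (+0.0800, +0.0800, 0)
  M2 = (+0.0800, -0.0800, 0)
  M3 = (-0.0800, -0.0800, 0)
Detected image corners:
  c0 = (164.350788, 146.099966) px
  c1 = (216.542602, 163.250894) px
  c2 = (223.347292, 125.494056) px
  c3 = (175.015997, 108.201111) px
Planar DLT: solve 8×8 A·h = b for H (H[2,2]=1):
  H  [+357.40080 -140.30505 +195.41918]
  H  [+138.10056 +176.53479 +135.24860]
  H  [+0.22427 -0.44108 +1.00000]
B = K⁻¹H; ‖b₁‖=0.720019, ‖b₂‖=0.720019; λ = 2/(‖b₁‖+‖b₂‖) = 1.388853, sign → tz>0 ⇒ λ=+1.388853
r₁ = λ·B[:,0] = (+0.92441,+0.22008,+0.31148); r₂ = λ·B[:,1] = (+0.01829,+0.79019,-0.61259)
r₃ = r₁×r₂ = (-0.38095,+0.57199,+0.72644); SVD([r₁ r₂ r₃]) → R = UVᵀ:
  R  [+0.92441 +0.01829 -0.38095]
  R  [+0.22008 +0.79019 +0.57199]
  R  [+0.31148 -0.61259 +0.72644]
t = (-0.44189, -0.33009, +1.38885) m
tr R = 2.441039; θ = arccos((tr R − 1)/2) = 0.766245 rad = 43.903°
axis k = ((R−Rᵀ)₃₂, (R−Rᵀ)₁₃, (R−Rᵀ)₂₁) / (2 sinθ) = (-0.854137, -0.499279, +0.145502)
rvec = θ·k = (-0.654478, -0.382570, +0.111490)

rvec=(-0.6545, -0.3826, 0.1115) tvec=(-0.4419, -0.3301, 1.3889)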